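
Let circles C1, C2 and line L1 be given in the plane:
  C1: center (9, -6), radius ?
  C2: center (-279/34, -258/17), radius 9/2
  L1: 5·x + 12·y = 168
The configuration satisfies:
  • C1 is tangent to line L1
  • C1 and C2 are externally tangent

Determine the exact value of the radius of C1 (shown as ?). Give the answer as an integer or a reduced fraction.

15

1. [C1‖L1]  r_C1² − 225 = 0  ⇒  r_C1 = 15 (r>0 drops 1)
2. [ext C1·C2]  r_C1² + 9r_C1 − 360 = 0  ⇒  r_C1 = 15 (r>0 drops 1)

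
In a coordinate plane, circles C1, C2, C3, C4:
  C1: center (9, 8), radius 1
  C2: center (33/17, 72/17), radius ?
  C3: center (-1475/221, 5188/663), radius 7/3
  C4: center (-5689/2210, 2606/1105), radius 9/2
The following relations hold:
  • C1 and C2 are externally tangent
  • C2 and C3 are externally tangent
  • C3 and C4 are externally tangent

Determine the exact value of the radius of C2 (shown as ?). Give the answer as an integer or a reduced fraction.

1. [ext C1·C2]  r_C2² + 2r_C2 − 63 = 0  ⇒  r_C2 = 7 (r>0 drops 1)
2. [ext C2·C3]  r_C2² + (14/3)r_C2 − 245/3 = 0  ⇒  r_C2 = 7 (r>0 drops 1)

7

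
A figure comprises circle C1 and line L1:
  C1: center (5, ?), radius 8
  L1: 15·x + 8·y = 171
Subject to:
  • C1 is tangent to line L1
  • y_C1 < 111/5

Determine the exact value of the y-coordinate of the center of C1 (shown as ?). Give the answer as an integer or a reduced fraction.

-5

1. [C1‖L1]  y_C1² − 24y_C1 − 145 = 0  ⇒  y_C1 = -5 or 29
2. given y_C1 < 111/5: keep -5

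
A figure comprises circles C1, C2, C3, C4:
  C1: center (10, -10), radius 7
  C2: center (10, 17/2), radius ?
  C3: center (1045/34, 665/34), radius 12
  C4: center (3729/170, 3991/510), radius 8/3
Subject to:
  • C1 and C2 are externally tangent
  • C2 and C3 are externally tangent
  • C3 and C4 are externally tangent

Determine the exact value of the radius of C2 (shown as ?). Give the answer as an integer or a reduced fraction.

1. [ext C1·C2]  r_C2² + 14r_C2 − 1173/4 = 0  ⇒  r_C2 = 23/2 (r>0 drops 1)
2. [ext C2·C3]  r_C2² + 24r_C2 − 1633/4 = 0  ⇒  r_C2 = 23/2 (r>0 drops 1)

23/2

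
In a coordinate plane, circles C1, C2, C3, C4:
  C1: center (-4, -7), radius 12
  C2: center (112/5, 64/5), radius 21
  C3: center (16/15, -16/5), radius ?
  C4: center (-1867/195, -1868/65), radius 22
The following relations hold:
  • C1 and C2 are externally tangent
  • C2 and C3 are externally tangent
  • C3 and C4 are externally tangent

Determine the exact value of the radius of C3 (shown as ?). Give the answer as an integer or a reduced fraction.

17/3

1. [ext C2·C3]  r_C3² + 42r_C3 − 2431/9 = 0  ⇒  r_C3 = 17/3 (r>0 drops 1)
2. [ext C3·C4]  r_C3² + 44r_C3 − 2533/9 = 0  ⇒  r_C3 = 17/3 (r>0 drops 1)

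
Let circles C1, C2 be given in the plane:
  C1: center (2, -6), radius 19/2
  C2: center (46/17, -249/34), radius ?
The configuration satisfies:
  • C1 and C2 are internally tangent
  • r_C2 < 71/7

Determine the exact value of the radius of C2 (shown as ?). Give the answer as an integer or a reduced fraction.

8

1. [int C1,C2]  r_C2² − 19r_C2 + 88 = 0  ⇒  r_C2 = 8 or 11
2. given r_C2 < 71/7: keep 8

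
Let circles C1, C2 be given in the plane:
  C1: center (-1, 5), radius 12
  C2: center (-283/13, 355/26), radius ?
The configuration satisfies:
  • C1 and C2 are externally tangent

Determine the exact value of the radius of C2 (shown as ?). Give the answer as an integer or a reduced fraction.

21/2

1. [ext C1·C2]  r_C2² + 24r_C2 − 1449/4 = 0  ⇒  r_C2 = 21/2 (r>0 drops 1)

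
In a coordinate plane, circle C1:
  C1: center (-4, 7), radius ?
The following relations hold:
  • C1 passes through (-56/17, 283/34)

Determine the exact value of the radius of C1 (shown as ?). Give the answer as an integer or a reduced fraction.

3/2

1. [C1∋P]  r_C1² − 9/4 = 0  ⇒  r_C1 = 3/2 (r>0 drops 1)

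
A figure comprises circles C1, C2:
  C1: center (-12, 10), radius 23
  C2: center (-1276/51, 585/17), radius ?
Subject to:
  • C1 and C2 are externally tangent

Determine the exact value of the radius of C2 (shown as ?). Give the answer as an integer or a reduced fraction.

1. [ext C1·C2]  r_C2² + 46r_C2 − 2128/9 = 0  ⇒  r_C2 = 14/3 (r>0 drops 1)

14/3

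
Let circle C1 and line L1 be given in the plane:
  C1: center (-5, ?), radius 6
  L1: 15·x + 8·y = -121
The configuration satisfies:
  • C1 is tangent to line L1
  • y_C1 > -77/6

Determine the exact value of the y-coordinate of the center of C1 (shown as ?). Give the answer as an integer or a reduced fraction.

1. [C1‖L1]  y_C1² + (23/2)y_C1 − 259/2 = 0  ⇒  y_C1 = -37/2 or 7
2. given y_C1 > -77/6: keep 7

7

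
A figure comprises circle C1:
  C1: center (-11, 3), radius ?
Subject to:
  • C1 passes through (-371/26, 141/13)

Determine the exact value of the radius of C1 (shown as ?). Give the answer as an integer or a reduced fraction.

17/2

1. [C1∋P]  r_C1² − 289/4 = 0  ⇒  r_C1 = 17/2 (r>0 drops 1)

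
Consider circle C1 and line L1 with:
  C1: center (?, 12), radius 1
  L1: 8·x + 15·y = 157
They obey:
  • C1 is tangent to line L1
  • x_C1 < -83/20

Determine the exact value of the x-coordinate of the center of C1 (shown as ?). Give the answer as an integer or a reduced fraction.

1. [C1‖L1]  x_C1² + (23/4)x_C1 + 15/4 = 0  ⇒  x_C1 = -5 or -3/4
2. given x_C1 < -83/20: keep -5

-5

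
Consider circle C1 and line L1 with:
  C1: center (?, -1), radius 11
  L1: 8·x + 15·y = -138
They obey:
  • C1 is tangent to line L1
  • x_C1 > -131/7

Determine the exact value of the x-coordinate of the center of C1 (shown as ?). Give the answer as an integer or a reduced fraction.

8

1. [C1‖L1]  x_C1² + (123/4)x_C1 − 310 = 0  ⇒  x_C1 = -155/4 or 8
2. given x_C1 > -131/7: keep 8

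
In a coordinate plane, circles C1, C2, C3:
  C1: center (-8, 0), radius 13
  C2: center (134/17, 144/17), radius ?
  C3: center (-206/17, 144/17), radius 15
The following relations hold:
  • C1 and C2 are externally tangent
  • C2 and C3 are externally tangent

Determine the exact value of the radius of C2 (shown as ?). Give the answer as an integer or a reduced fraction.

1. [ext C1·C2]  r_C2² + 26r_C2 − 155 = 0  ⇒  r_C2 = 5 (r>0 drops 1)
2. [ext C2·C3]  r_C2² + 30r_C2 − 175 = 0  ⇒  r_C2 = 5 (r>0 drops 1)

5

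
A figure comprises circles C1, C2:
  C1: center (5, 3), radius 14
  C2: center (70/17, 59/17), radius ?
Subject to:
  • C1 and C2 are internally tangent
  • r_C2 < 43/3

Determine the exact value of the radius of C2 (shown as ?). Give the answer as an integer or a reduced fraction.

1. [int C1,C2]  r_C2² − 28r_C2 + 195 = 0  ⇒  r_C2 = 13 or 15
2. given r_C2 < 43/3: keep 13

13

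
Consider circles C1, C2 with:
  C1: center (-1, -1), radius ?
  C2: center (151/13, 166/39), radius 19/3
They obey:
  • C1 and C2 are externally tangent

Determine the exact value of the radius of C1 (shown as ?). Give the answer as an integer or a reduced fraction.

22/3

1. [ext C1·C2]  r_C1² + (38/3)r_C1 − 440/3 = 0  ⇒  r_C1 = 22/3 (r>0 drops 1)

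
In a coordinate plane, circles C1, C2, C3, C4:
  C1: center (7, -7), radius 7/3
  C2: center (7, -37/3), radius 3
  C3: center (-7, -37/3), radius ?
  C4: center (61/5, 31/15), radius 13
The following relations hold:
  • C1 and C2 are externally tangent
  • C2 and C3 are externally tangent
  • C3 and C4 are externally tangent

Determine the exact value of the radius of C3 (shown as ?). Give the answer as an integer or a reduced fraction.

11

1. [ext C2·C3]  r_C3² + 6r_C3 − 187 = 0  ⇒  r_C3 = 11 (r>0 drops 1)
2. [ext C3·C4]  r_C3² + 26r_C3 − 407 = 0  ⇒  r_C3 = 11 (r>0 drops 1)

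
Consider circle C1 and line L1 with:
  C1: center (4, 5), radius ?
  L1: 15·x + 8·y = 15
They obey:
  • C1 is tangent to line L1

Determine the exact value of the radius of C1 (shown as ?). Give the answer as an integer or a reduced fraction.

5

1. [C1‖L1]  r_C1² − 25 = 0  ⇒  r_C1 = 5 (r>0 drops 1)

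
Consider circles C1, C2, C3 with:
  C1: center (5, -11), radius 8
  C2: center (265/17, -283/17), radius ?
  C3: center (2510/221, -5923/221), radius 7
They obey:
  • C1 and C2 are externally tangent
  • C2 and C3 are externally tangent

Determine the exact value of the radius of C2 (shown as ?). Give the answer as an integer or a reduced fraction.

1. [ext C1·C2]  r_C2² + 16r_C2 − 80 = 0  ⇒  r_C2 = 4 (r>0 drops 1)
2. [ext C2·C3]  r_C2² + 14r_C2 − 72 = 0  ⇒  r_C2 = 4 (r>0 drops 1)

4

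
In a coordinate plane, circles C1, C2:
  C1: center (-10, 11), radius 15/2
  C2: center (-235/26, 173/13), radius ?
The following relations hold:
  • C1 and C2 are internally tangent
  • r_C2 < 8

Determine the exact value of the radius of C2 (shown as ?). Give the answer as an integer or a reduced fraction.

1. [int C1,C2]  r_C2² − 15r_C2 + 50 = 0  ⇒  r_C2 = 5 or 10
2. given r_C2 < 8: keep 5

5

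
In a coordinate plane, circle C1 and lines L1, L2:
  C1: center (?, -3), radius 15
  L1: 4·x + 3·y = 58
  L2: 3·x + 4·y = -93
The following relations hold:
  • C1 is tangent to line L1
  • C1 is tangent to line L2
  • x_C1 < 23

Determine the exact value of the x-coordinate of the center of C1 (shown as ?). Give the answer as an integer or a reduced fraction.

-2

1. [C1‖L1]  x_C1² − (67/2)x_C1 − 71 = 0  ⇒  x_C1 = -2 or 71/2
2. [C1‖L2]  x_C1² + 54x_C1 + 104 = 0  ⇒  x_C1 = -52 or -2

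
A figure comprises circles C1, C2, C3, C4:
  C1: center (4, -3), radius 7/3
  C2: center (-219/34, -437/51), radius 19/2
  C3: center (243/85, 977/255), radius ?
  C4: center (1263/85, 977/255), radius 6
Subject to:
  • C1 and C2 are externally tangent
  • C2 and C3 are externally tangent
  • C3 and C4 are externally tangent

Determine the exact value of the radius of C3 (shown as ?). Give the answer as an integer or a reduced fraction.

1. [ext C2·C3]  r_C3² + 19r_C3 − 150 = 0  ⇒  r_C3 = 6 (r>0 drops 1)
2. [ext C3·C4]  r_C3² + 12r_C3 − 108 = 0  ⇒  r_C3 = 6 (r>0 drops 1)

6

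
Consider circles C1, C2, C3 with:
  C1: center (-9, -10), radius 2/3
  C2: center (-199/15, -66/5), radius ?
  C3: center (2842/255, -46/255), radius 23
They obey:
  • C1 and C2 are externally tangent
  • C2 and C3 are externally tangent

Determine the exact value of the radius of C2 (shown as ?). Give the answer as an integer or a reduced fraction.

14/3

1. [ext C1·C2]  r_C2² + (4/3)r_C2 − 28 = 0  ⇒  r_C2 = 14/3 (r>0 drops 1)
2. [ext C2·C3]  r_C2² + 46r_C2 − 2128/9 = 0  ⇒  r_C2 = 14/3 (r>0 drops 1)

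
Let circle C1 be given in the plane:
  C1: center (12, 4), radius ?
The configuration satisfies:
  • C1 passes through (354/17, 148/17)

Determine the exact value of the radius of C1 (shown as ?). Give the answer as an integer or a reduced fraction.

10

1. [C1∋P]  r_C1² − 100 = 0  ⇒  r_C1 = 10 (r>0 drops 1)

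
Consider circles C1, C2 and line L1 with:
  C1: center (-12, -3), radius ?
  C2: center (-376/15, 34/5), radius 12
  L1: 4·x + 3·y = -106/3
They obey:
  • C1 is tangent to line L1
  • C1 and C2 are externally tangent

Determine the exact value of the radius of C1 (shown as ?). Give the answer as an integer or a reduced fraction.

13/3

1. [C1‖L1]  r_C1² − 169/9 = 0  ⇒  r_C1 = 13/3 (r>0 drops 1)
2. [ext C1·C2]  r_C1² + 24r_C1 − 1105/9 = 0  ⇒  r_C1 = 13/3 (r>0 drops 1)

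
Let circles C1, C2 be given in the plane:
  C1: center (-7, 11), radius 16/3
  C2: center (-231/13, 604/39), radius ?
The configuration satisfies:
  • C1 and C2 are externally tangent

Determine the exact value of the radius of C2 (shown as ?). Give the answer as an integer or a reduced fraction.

1. [ext C1·C2]  r_C2² + (32/3)r_C2 − 323/3 = 0  ⇒  r_C2 = 19/3 (r>0 drops 1)

19/3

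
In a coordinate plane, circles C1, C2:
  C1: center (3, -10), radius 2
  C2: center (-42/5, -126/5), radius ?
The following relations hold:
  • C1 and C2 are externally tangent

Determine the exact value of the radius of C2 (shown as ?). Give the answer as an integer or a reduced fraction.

17

1. [ext C1·C2]  r_C2² + 4r_C2 − 357 = 0  ⇒  r_C2 = 17 (r>0 drops 1)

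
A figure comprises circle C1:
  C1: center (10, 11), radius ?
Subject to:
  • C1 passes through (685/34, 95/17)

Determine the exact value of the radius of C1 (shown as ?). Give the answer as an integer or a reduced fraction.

23/2

1. [C1∋P]  r_C1² − 529/4 = 0  ⇒  r_C1 = 23/2 (r>0 drops 1)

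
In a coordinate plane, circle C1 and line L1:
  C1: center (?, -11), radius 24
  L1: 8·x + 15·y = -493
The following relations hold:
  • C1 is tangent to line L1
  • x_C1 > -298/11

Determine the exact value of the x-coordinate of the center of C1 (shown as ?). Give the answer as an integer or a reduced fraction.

10

1. [C1‖L1]  x_C1² + 82x_C1 − 920 = 0  ⇒  x_C1 = -92 or 10
2. given x_C1 > -298/11: keep 10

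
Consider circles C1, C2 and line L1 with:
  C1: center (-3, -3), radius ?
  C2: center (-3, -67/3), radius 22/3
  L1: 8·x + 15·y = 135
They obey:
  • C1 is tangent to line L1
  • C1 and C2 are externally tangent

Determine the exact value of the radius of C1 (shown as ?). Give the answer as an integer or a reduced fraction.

12

1. [C1‖L1]  r_C1² − 144 = 0  ⇒  r_C1 = 12 (r>0 drops 1)
2. [ext C1·C2]  r_C1² + (44/3)r_C1 − 320 = 0  ⇒  r_C1 = 12 (r>0 drops 1)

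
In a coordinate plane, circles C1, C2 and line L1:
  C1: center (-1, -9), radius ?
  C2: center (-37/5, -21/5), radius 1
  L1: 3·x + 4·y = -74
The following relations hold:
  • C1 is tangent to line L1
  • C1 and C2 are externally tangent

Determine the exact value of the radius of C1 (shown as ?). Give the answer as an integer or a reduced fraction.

7

1. [C1‖L1]  r_C1² − 49 = 0  ⇒  r_C1 = 7 (r>0 drops 1)
2. [ext C1·C2]  r_C1² + 2r_C1 − 63 = 0  ⇒  r_C1 = 7 (r>0 drops 1)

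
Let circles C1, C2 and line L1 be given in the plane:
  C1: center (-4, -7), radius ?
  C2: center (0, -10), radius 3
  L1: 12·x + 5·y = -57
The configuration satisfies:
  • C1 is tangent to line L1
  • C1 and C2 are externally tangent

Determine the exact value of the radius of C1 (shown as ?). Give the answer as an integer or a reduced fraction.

2

1. [C1‖L1]  r_C1² − 4 = 0  ⇒  r_C1 = 2 (r>0 drops 1)
2. [ext C1·C2]  r_C1² + 6r_C1 − 16 = 0  ⇒  r_C1 = 2 (r>0 drops 1)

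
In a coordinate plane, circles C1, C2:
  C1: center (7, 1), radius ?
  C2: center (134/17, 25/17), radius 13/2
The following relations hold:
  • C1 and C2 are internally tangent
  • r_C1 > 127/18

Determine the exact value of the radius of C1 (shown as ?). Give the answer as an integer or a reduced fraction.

15/2

1. [int C1,C2]  r_C1² − 13r_C1 + 165/4 = 0  ⇒  r_C1 = 11/2 or 15/2
2. given r_C1 > 127/18: keep 15/2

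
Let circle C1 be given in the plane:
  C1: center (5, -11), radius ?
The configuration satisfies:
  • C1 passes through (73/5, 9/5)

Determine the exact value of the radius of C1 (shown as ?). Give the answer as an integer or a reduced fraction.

1. [C1∋P]  r_C1² − 256 = 0  ⇒  r_C1 = 16 (r>0 drops 1)

16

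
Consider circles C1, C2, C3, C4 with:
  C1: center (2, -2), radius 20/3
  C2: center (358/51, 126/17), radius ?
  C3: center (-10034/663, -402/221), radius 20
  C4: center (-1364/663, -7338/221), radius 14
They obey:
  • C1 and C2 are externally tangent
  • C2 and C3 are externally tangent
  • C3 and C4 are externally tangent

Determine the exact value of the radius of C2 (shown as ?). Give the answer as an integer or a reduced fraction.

1. [ext C1·C2]  r_C2² + (40/3)r_C2 − 208/3 = 0  ⇒  r_C2 = 4 (r>0 drops 1)
2. [ext C2·C3]  r_C2² + 40r_C2 − 176 = 0  ⇒  r_C2 = 4 (r>0 drops 1)

4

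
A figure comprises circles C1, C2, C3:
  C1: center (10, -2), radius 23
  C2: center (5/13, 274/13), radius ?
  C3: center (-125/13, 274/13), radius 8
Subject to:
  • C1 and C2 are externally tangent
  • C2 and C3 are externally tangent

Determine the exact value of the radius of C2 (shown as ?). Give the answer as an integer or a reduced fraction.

1. [ext C1·C2]  r_C2² + 46r_C2 − 96 = 0  ⇒  r_C2 = 2 (r>0 drops 1)
2. [ext C2·C3]  r_C2² + 16r_C2 − 36 = 0  ⇒  r_C2 = 2 (r>0 drops 1)

2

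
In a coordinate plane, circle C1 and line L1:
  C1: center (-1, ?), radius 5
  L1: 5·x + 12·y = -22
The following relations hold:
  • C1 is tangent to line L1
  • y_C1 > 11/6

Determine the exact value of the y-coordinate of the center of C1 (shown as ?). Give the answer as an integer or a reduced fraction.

1. [C1‖L1]  y_C1² + (17/6)y_C1 − 82/3 = 0  ⇒  y_C1 = -41/6 or 4
2. given y_C1 > 11/6: keep 4

4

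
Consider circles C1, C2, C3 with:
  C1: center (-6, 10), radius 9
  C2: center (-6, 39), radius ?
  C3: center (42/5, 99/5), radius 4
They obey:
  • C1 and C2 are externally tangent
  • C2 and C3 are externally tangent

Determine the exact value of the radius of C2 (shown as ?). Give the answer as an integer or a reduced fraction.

1. [ext C1·C2]  r_C2² + 18r_C2 − 760 = 0  ⇒  r_C2 = 20 (r>0 drops 1)
2. [ext C2·C3]  r_C2² + 8r_C2 − 560 = 0  ⇒  r_C2 = 20 (r>0 drops 1)

20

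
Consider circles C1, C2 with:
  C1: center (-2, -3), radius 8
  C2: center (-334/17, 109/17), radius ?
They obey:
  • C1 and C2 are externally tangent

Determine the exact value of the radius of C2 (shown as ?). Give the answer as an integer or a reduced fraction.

1. [ext C1·C2]  r_C2² + 16r_C2 − 336 = 0  ⇒  r_C2 = 12 (r>0 drops 1)

12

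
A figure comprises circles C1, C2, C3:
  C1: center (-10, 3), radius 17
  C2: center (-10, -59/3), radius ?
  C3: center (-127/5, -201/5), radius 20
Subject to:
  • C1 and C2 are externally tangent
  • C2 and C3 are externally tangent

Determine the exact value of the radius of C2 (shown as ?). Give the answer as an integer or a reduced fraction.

1. [ext C1·C2]  r_C2² + 34r_C2 − 2023/9 = 0  ⇒  r_C2 = 17/3 (r>0 drops 1)
2. [ext C2·C3]  r_C2² + 40r_C2 − 2329/9 = 0  ⇒  r_C2 = 17/3 (r>0 drops 1)

17/3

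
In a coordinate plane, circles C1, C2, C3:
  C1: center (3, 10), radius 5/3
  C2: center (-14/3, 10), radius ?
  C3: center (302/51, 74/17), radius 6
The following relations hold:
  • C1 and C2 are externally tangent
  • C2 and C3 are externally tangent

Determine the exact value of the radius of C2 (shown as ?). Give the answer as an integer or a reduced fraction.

6

1. [ext C1·C2]  r_C2² + (10/3)r_C2 − 56 = 0  ⇒  r_C2 = 6 (r>0 drops 1)
2. [ext C2·C3]  r_C2² + 12r_C2 − 108 = 0  ⇒  r_C2 = 6 (r>0 drops 1)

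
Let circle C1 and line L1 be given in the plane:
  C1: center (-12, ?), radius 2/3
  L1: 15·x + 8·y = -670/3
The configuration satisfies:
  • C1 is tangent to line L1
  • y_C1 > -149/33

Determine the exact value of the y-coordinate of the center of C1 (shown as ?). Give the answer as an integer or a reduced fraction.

1. [C1‖L1]  y_C1² + (65/6)y_C1 + 82/3 = 0  ⇒  y_C1 = -41/6 or -4
2. given y_C1 > -149/33: keep -4

-4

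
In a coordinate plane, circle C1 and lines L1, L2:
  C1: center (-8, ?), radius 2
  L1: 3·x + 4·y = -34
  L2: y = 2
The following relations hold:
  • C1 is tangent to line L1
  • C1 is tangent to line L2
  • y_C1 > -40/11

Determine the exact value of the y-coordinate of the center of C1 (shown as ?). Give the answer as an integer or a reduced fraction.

0

1. [C1‖L1]  y_C1² + 5y_C1 = 0  ⇒  y_C1 = -5 or 0
2. [C1‖L2]  y_C1² − 4y_C1 = 0  ⇒  y_C1 = 0 or 4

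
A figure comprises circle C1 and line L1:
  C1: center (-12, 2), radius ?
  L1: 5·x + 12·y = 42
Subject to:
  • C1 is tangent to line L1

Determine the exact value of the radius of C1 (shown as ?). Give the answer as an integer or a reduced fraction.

6

1. [C1‖L1]  r_C1² − 36 = 0  ⇒  r_C1 = 6 (r>0 drops 1)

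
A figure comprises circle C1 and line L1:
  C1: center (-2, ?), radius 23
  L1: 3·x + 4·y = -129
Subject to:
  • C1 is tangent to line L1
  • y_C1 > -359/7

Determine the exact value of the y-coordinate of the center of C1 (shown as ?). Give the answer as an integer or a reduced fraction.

-2

1. [C1‖L1]  y_C1² + (123/2)y_C1 + 119 = 0  ⇒  y_C1 = -119/2 or -2
2. given y_C1 > -359/7: keep -2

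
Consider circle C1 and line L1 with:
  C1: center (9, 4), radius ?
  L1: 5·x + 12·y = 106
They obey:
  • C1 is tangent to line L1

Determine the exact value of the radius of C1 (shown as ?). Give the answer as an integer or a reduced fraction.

1

1. [C1‖L1]  r_C1² − 1 = 0  ⇒  r_C1 = 1 (r>0 drops 1)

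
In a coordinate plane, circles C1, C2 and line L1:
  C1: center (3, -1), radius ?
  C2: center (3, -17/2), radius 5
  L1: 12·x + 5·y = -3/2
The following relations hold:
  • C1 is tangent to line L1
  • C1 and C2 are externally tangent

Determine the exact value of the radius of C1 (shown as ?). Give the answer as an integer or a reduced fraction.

1. [C1‖L1]  r_C1² − 25/4 = 0  ⇒  r_C1 = 5/2 (r>0 drops 1)
2. [ext C1·C2]  r_C1² + 10r_C1 − 125/4 = 0  ⇒  r_C1 = 5/2 (r>0 drops 1)

5/2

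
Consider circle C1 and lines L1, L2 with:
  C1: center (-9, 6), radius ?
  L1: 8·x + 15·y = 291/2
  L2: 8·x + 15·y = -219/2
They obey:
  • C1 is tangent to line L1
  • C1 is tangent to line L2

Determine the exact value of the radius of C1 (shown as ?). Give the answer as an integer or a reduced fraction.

15/2

1. [C1‖L1]  r_C1² − 225/4 = 0  ⇒  r_C1 = 15/2 (r>0 drops 1)
2. [C1‖L2]  r_C1² − 225/4 = 0  ⇒  r_C1 = 15/2 (r>0 drops 1)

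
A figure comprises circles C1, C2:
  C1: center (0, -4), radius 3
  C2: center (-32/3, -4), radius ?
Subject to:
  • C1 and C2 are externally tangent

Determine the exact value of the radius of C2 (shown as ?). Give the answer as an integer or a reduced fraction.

1. [ext C1·C2]  r_C2² + 6r_C2 − 943/9 = 0  ⇒  r_C2 = 23/3 (r>0 drops 1)

23/3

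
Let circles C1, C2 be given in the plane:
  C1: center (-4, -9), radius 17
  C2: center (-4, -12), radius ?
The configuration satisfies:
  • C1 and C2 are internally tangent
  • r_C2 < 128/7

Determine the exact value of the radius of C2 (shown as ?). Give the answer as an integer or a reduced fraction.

14

1. [int C1,C2]  r_C2² − 34r_C2 + 280 = 0  ⇒  r_C2 = 14 or 20
2. given r_C2 < 128/7: keep 14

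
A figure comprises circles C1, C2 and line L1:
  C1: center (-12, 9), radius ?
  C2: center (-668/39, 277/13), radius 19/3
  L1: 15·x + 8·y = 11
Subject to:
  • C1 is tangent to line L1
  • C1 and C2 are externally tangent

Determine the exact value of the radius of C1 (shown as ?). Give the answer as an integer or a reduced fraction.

7

1. [C1‖L1]  r_C1² − 49 = 0  ⇒  r_C1 = 7 (r>0 drops 1)
2. [ext C1·C2]  r_C1² + (38/3)r_C1 − 413/3 = 0  ⇒  r_C1 = 7 (r>0 drops 1)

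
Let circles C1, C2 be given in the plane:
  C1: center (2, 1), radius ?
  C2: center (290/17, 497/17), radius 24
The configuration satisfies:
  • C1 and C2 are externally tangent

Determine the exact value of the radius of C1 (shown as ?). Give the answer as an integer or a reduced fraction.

1. [ext C1·C2]  r_C1² + 48r_C1 − 448 = 0  ⇒  r_C1 = 8 (r>0 drops 1)

8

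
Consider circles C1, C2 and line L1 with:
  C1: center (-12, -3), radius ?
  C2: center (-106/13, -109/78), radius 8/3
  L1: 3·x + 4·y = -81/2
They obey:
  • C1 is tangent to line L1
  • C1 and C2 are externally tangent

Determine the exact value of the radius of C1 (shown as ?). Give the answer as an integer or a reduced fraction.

3/2

1. [C1‖L1]  r_C1² − 9/4 = 0  ⇒  r_C1 = 3/2 (r>0 drops 1)
2. [ext C1·C2]  r_C1² + (16/3)r_C1 − 41/4 = 0  ⇒  r_C1 = 3/2 (r>0 drops 1)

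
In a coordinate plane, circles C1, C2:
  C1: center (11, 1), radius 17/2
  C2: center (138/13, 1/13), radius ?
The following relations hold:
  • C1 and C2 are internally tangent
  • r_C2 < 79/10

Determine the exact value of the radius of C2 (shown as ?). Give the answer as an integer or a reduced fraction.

1. [int C1,C2]  r_C2² − 17r_C2 + 285/4 = 0  ⇒  r_C2 = 15/2 or 19/2
2. given r_C2 < 79/10: keep 15/2

15/2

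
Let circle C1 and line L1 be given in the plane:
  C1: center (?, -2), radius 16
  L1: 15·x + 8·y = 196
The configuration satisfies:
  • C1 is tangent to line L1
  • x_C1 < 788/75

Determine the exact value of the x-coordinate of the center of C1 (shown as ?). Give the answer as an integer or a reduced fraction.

1. [C1‖L1]  x_C1² − (424/15)x_C1 − 1936/15 = 0  ⇒  x_C1 = -4 or 484/15
2. given x_C1 < 788/75: keep -4

-4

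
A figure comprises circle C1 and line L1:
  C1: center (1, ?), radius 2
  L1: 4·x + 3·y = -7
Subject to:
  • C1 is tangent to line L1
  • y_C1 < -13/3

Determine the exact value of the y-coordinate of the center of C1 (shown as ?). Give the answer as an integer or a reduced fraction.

-7

1. [C1‖L1]  y_C1² + (22/3)y_C1 + 7/3 = 0  ⇒  y_C1 = -7 or -1/3
2. given y_C1 < -13/3: keep -7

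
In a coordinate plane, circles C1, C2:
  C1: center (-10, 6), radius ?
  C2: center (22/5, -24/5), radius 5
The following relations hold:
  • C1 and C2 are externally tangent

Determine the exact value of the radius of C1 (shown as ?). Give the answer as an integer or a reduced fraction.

1. [ext C1·C2]  r_C1² + 10r_C1 − 299 = 0  ⇒  r_C1 = 13 (r>0 drops 1)

13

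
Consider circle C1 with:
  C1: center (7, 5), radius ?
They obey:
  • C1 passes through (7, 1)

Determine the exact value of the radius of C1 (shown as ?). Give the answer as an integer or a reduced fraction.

4

1. [C1∋P]  r_C1² − 16 = 0  ⇒  r_C1 = 4 (r>0 drops 1)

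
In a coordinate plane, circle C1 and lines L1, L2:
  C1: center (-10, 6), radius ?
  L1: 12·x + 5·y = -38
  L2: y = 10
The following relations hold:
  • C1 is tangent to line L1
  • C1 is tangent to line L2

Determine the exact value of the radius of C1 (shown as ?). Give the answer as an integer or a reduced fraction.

4

1. [C1‖L1]  r_C1² − 16 = 0  ⇒  r_C1 = 4 (r>0 drops 1)
2. [C1‖L2]  r_C1² − 16 = 0  ⇒  r_C1 = 4 (r>0 drops 1)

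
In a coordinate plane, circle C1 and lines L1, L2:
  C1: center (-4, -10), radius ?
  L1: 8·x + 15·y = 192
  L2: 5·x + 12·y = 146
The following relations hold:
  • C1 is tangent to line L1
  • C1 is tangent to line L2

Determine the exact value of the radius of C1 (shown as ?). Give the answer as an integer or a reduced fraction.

1. [C1‖L1]  r_C1² − 484 = 0  ⇒  r_C1 = 22 (r>0 drops 1)
2. [C1‖L2]  r_C1² − 484 = 0  ⇒  r_C1 = 22 (r>0 drops 1)

22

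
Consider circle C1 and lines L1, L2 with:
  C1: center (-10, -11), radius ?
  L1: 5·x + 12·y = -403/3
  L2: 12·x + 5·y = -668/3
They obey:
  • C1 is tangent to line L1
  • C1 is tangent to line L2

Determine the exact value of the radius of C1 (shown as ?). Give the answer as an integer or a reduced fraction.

1. [C1‖L1]  r_C1² − 121/9 = 0  ⇒  r_C1 = 11/3 (r>0 drops 1)
2. [C1‖L2]  r_C1² − 121/9 = 0  ⇒  r_C1 = 11/3 (r>0 drops 1)

11/3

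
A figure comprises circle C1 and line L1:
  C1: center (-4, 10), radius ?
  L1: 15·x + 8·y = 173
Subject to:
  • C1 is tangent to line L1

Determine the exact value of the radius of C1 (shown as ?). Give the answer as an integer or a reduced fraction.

1. [C1‖L1]  r_C1² − 81 = 0  ⇒  r_C1 = 9 (r>0 drops 1)

9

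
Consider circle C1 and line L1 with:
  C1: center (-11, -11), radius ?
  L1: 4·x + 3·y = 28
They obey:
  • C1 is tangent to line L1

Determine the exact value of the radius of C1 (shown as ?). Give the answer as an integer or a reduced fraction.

21

1. [C1‖L1]  r_C1² − 441 = 0  ⇒  r_C1 = 21 (r>0 drops 1)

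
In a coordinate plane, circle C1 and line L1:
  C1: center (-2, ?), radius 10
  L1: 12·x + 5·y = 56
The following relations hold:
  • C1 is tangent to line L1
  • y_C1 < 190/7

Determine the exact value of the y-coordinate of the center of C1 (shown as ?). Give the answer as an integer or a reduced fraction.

1. [C1‖L1]  y_C1² − 32y_C1 − 420 = 0  ⇒  y_C1 = -10 or 42
2. given y_C1 < 190/7: keep -10

-10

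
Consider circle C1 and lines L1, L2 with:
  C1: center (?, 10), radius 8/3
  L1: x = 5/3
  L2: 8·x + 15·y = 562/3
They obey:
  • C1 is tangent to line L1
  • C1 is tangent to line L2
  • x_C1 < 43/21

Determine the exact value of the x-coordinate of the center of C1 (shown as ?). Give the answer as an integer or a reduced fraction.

1. [C1‖L1]  x_C1² − (10/3)x_C1 − 13/3 = 0  ⇒  x_C1 = -1 or 13/3
2. [C1‖L2]  x_C1² − (28/3)x_C1 − 31/3 = 0  ⇒  x_C1 = -1 or 31/3

-1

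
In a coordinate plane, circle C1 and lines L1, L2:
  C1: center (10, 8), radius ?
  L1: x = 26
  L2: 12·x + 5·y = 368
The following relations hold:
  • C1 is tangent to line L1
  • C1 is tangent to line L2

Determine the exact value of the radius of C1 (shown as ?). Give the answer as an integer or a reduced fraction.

16

1. [C1‖L1]  r_C1² − 256 = 0  ⇒  r_C1 = 16 (r>0 drops 1)
2. [C1‖L2]  r_C1² − 256 = 0  ⇒  r_C1 = 16 (r>0 drops 1)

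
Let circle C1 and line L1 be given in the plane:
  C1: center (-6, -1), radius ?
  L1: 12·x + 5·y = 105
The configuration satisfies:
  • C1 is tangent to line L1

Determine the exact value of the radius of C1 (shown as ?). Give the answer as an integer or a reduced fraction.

1. [C1‖L1]  r_C1² − 196 = 0  ⇒  r_C1 = 14 (r>0 drops 1)

14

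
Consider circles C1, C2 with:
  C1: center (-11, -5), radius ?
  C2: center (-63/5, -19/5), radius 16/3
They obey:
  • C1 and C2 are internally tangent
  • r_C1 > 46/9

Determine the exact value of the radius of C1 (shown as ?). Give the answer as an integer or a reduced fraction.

1. [int C1,C2]  r_C1² − (32/3)r_C1 + 220/9 = 0  ⇒  r_C1 = 10/3 or 22/3
2. given r_C1 > 46/9: keep 22/3

22/3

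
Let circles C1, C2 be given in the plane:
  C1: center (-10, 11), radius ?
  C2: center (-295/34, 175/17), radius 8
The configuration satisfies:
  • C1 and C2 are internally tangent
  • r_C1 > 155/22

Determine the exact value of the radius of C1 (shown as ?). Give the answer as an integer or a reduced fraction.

1. [int C1,C2]  r_C1² − 16r_C1 + 247/4 = 0  ⇒  r_C1 = 13/2 or 19/2
2. given r_C1 > 155/22: keep 19/2

19/2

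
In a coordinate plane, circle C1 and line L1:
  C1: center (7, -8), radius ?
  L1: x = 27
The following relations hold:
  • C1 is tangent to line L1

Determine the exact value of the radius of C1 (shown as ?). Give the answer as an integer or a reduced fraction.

1. [C1‖L1]  r_C1² − 400 = 0  ⇒  r_C1 = 20 (r>0 drops 1)

20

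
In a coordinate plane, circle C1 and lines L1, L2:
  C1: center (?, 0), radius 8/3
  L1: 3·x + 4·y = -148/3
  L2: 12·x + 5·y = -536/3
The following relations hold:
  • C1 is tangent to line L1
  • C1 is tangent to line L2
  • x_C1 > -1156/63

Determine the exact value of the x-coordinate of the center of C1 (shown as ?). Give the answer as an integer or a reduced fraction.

-12

1. [C1‖L1]  x_C1² + (296/9)x_C1 + 752/3 = 0  ⇒  x_C1 = -188/9 or -12
2. [C1‖L2]  x_C1² + (268/9)x_C1 + 640/3 = 0  ⇒  x_C1 = -160/9 or -12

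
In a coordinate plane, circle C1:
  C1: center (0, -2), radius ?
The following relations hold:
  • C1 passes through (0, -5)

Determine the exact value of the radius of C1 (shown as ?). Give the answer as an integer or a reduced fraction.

1. [C1∋P]  r_C1² − 9 = 0  ⇒  r_C1 = 3 (r>0 drops 1)

3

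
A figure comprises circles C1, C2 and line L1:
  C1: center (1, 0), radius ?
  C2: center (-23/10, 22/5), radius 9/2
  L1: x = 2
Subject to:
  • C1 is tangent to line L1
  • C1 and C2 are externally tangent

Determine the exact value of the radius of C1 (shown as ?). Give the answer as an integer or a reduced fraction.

1. [C1‖L1]  r_C1² − 1 = 0  ⇒  r_C1 = 1 (r>0 drops 1)
2. [ext C1·C2]  r_C1² + 9r_C1 − 10 = 0  ⇒  r_C1 = 1 (r>0 drops 1)

1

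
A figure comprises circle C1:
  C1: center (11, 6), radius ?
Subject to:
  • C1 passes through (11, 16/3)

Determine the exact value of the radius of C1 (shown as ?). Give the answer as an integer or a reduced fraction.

2/3

1. [C1∋P]  r_C1² − 4/9 = 0  ⇒  r_C1 = 2/3 (r>0 drops 1)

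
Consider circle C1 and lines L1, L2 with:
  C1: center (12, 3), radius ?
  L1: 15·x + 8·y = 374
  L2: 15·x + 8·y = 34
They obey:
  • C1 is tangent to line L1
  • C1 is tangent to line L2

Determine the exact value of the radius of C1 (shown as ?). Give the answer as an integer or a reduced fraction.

1. [C1‖L1]  r_C1² − 100 = 0  ⇒  r_C1 = 10 (r>0 drops 1)
2. [C1‖L2]  r_C1² − 100 = 0  ⇒  r_C1 = 10 (r>0 drops 1)

10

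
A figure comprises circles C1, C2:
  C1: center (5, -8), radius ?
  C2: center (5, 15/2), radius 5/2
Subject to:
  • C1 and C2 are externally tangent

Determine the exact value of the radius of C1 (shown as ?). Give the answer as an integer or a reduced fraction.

1. [ext C1·C2]  r_C1² + 5r_C1 − 234 = 0  ⇒  r_C1 = 13 (r>0 drops 1)

13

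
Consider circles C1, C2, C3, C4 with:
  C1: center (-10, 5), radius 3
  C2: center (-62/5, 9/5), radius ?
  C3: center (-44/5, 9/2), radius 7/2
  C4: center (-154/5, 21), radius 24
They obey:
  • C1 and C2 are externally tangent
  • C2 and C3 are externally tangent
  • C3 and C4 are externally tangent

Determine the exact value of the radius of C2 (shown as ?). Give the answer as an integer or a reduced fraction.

1. [ext C1·C2]  r_C2² + 6r_C2 − 7 = 0  ⇒  r_C2 = 1 (r>0 drops 1)
2. [ext C2·C3]  r_C2² + 7r_C2 − 8 = 0  ⇒  r_C2 = 1 (r>0 drops 1)

1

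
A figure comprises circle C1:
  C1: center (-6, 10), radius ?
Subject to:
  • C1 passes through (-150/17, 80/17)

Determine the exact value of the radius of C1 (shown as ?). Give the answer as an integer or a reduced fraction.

1. [C1∋P]  r_C1² − 36 = 0  ⇒  r_C1 = 6 (r>0 drops 1)

6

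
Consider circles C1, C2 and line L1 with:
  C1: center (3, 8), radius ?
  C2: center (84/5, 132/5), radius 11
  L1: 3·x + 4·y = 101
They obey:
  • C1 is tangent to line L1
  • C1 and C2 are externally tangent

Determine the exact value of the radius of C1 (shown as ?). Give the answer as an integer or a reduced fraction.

12

1. [C1‖L1]  r_C1² − 144 = 0  ⇒  r_C1 = 12 (r>0 drops 1)
2. [ext C1·C2]  r_C1² + 22r_C1 − 408 = 0  ⇒  r_C1 = 12 (r>0 drops 1)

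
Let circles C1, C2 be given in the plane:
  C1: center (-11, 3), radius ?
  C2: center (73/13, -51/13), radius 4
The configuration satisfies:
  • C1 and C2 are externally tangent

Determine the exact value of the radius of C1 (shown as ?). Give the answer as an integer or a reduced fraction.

14

1. [ext C1·C2]  r_C1² + 8r_C1 − 308 = 0  ⇒  r_C1 = 14 (r>0 drops 1)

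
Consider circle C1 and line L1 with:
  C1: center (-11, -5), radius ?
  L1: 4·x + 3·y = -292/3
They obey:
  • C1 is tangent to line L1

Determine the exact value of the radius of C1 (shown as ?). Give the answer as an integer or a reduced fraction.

1. [C1‖L1]  r_C1² − 529/9 = 0  ⇒  r_C1 = 23/3 (r>0 drops 1)

23/3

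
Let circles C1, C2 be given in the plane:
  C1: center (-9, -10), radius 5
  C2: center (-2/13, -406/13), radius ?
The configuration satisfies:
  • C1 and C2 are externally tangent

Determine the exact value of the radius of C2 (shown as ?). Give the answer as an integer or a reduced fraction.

18

1. [ext C1·C2]  r_C2² + 10r_C2 − 504 = 0  ⇒  r_C2 = 18 (r>0 drops 1)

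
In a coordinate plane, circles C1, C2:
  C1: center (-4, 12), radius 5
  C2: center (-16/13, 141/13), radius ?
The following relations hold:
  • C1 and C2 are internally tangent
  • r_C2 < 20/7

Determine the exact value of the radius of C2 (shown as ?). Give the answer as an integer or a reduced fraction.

2

1. [int C1,C2]  r_C2² − 10r_C2 + 16 = 0  ⇒  r_C2 = 2 or 8
2. given r_C2 < 20/7: keep 2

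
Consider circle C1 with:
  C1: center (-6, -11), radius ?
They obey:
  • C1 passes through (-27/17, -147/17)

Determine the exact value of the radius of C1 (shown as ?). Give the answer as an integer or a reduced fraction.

1. [C1∋P]  r_C1² − 25 = 0  ⇒  r_C1 = 5 (r>0 drops 1)

5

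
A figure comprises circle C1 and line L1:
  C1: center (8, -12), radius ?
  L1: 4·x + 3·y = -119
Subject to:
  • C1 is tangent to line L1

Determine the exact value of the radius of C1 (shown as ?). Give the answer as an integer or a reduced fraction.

1. [C1‖L1]  r_C1² − 529 = 0  ⇒  r_C1 = 23 (r>0 drops 1)

23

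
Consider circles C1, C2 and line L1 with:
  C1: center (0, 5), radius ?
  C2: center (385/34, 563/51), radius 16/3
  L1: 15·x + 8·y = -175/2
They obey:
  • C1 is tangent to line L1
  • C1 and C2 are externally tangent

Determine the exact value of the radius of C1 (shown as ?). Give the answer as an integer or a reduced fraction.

15/2

1. [C1‖L1]  r_C1² − 225/4 = 0  ⇒  r_C1 = 15/2 (r>0 drops 1)
2. [ext C1·C2]  r_C1² + (32/3)r_C1 − 545/4 = 0  ⇒  r_C1 = 15/2 (r>0 drops 1)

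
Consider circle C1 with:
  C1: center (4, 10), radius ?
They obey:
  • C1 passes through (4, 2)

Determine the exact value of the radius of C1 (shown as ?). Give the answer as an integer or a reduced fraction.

1. [C1∋P]  r_C1² − 64 = 0  ⇒  r_C1 = 8 (r>0 drops 1)

8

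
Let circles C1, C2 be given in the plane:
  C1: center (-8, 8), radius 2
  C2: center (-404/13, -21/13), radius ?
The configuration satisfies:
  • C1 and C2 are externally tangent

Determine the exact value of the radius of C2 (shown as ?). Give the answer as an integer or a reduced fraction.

1. [ext C1·C2]  r_C2² + 4r_C2 − 621 = 0  ⇒  r_C2 = 23 (r>0 drops 1)

23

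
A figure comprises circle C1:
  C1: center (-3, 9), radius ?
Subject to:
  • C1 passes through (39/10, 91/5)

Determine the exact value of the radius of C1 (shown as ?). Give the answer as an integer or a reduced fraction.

1. [C1∋P]  r_C1² − 529/4 = 0  ⇒  r_C1 = 23/2 (r>0 drops 1)

23/2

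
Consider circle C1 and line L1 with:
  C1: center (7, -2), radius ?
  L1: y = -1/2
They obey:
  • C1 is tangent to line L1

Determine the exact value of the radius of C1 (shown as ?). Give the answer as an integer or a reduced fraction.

3/2

1. [C1‖L1]  r_C1² − 9/4 = 0  ⇒  r_C1 = 3/2 (r>0 drops 1)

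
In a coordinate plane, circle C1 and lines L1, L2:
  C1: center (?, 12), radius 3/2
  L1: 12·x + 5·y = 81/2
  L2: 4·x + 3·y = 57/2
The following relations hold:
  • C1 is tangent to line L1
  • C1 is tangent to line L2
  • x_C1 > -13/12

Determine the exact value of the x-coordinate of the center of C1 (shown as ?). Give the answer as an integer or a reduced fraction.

1. [C1‖L1]  x_C1² + (13/4)x_C1 = 0  ⇒  x_C1 = -13/4 or 0
2. [C1‖L2]  x_C1² + (15/4)x_C1 = 0  ⇒  x_C1 = -15/4 or 0

0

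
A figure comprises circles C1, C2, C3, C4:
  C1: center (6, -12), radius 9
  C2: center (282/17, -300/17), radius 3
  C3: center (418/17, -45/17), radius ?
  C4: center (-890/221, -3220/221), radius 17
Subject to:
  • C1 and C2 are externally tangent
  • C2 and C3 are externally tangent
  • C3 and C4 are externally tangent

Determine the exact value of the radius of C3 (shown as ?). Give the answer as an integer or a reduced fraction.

1. [ext C2·C3]  r_C3² + 6r_C3 − 280 = 0  ⇒  r_C3 = 14 (r>0 drops 1)
2. [ext C3·C4]  r_C3² + 34r_C3 − 672 = 0  ⇒  r_C3 = 14 (r>0 drops 1)

14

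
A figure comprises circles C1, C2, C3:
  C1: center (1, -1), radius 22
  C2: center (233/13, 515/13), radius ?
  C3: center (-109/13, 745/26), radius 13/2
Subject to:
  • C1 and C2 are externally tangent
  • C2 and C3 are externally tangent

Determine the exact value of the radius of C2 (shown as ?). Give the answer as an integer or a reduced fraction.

1. [ext C1·C2]  r_C2² + 44r_C2 − 1452 = 0  ⇒  r_C2 = 22 (r>0 drops 1)
2. [ext C2·C3]  r_C2² + 13r_C2 − 770 = 0  ⇒  r_C2 = 22 (r>0 drops 1)

22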